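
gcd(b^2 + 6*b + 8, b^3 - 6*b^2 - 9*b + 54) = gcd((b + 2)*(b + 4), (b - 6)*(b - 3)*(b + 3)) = 1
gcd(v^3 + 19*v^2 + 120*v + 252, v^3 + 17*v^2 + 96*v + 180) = v^2 + 12*v + 36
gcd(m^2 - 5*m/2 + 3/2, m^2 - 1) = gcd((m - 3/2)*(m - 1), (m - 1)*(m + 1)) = m - 1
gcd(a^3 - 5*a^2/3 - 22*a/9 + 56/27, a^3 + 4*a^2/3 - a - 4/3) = a + 4/3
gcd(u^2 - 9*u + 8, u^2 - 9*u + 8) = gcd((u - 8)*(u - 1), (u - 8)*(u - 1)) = u^2 - 9*u + 8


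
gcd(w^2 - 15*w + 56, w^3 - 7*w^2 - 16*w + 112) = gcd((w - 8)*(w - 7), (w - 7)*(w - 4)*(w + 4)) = w - 7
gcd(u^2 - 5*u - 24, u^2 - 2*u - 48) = u - 8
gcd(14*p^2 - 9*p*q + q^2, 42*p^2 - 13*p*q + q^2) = 7*p - q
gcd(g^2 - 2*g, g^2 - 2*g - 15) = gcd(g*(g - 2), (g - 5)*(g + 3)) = 1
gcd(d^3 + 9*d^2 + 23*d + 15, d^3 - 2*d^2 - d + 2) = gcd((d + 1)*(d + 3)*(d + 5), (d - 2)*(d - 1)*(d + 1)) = d + 1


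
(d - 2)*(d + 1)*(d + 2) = d^3 + d^2 - 4*d - 4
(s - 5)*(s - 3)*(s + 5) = s^3 - 3*s^2 - 25*s + 75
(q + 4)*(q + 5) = q^2 + 9*q + 20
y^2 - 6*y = y*(y - 6)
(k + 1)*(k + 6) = k^2 + 7*k + 6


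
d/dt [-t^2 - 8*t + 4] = -2*t - 8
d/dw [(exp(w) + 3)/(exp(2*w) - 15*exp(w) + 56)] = (-(exp(w) + 3)*(2*exp(w) - 15) + exp(2*w) - 15*exp(w) + 56)*exp(w)/(exp(2*w) - 15*exp(w) + 56)^2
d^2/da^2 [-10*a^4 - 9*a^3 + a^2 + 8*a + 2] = -120*a^2 - 54*a + 2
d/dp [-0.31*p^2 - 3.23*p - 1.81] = -0.62*p - 3.23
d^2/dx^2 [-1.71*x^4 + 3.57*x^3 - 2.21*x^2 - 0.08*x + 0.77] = -20.52*x^2 + 21.42*x - 4.42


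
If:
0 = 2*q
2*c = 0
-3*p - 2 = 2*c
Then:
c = 0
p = -2/3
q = 0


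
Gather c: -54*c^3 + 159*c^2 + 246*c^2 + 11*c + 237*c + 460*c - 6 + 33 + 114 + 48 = -54*c^3 + 405*c^2 + 708*c + 189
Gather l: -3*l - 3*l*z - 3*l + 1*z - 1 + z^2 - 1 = l*(-3*z - 6) + z^2 + z - 2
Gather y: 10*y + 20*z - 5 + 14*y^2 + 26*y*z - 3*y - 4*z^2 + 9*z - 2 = 14*y^2 + y*(26*z + 7) - 4*z^2 + 29*z - 7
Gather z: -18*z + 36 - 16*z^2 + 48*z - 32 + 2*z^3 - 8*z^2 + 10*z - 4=2*z^3 - 24*z^2 + 40*z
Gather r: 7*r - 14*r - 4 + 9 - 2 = 3 - 7*r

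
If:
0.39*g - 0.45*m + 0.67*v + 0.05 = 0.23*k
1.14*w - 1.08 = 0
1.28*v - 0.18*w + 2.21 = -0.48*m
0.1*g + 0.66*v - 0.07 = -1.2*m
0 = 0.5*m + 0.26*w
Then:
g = 15.91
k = 24.05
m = -0.49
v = -1.41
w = 0.95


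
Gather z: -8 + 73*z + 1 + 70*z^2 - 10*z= 70*z^2 + 63*z - 7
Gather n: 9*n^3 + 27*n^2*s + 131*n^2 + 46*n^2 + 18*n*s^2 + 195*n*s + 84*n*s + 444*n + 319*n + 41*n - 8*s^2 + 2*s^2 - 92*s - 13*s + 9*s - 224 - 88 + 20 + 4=9*n^3 + n^2*(27*s + 177) + n*(18*s^2 + 279*s + 804) - 6*s^2 - 96*s - 288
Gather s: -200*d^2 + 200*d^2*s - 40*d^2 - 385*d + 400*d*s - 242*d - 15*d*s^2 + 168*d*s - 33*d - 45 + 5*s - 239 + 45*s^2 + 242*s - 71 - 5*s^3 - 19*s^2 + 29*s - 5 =-240*d^2 - 660*d - 5*s^3 + s^2*(26 - 15*d) + s*(200*d^2 + 568*d + 276) - 360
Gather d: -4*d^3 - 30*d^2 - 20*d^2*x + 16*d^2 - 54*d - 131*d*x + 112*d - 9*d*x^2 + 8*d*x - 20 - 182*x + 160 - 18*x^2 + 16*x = -4*d^3 + d^2*(-20*x - 14) + d*(-9*x^2 - 123*x + 58) - 18*x^2 - 166*x + 140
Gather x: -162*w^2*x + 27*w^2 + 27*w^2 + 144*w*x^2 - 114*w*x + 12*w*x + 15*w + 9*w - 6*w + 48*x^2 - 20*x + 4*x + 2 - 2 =54*w^2 + 18*w + x^2*(144*w + 48) + x*(-162*w^2 - 102*w - 16)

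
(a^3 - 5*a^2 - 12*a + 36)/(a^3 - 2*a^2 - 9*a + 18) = (a - 6)/(a - 3)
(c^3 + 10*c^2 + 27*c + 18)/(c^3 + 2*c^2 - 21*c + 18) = (c^2 + 4*c + 3)/(c^2 - 4*c + 3)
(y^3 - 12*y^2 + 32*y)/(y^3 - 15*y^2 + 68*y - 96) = y/(y - 3)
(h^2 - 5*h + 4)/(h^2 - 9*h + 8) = (h - 4)/(h - 8)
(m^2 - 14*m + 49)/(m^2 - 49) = (m - 7)/(m + 7)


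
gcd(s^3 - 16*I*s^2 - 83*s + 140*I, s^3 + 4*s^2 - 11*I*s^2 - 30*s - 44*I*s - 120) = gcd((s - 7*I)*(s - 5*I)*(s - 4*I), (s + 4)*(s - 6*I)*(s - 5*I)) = s - 5*I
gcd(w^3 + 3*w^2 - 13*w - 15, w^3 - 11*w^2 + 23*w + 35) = w + 1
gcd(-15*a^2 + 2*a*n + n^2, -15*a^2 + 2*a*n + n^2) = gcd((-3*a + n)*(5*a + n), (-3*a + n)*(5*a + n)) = 15*a^2 - 2*a*n - n^2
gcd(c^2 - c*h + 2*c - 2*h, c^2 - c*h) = c - h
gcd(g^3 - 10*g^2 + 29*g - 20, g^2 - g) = g - 1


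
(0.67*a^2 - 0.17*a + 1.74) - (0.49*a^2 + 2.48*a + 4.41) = 0.18*a^2 - 2.65*a - 2.67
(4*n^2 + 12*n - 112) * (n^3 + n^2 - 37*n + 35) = 4*n^5 + 16*n^4 - 248*n^3 - 416*n^2 + 4564*n - 3920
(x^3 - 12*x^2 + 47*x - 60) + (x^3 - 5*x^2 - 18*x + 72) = 2*x^3 - 17*x^2 + 29*x + 12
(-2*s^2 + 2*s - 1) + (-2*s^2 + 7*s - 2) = -4*s^2 + 9*s - 3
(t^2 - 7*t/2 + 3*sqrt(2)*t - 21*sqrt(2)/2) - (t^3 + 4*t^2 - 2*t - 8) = -t^3 - 3*t^2 - 3*t/2 + 3*sqrt(2)*t - 21*sqrt(2)/2 + 8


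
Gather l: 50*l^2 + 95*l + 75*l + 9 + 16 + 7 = 50*l^2 + 170*l + 32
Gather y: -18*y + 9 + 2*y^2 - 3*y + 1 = 2*y^2 - 21*y + 10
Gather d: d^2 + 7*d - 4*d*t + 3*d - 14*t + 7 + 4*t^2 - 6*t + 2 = d^2 + d*(10 - 4*t) + 4*t^2 - 20*t + 9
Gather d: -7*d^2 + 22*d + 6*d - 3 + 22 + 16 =-7*d^2 + 28*d + 35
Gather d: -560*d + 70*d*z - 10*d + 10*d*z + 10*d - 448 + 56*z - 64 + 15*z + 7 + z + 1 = d*(80*z - 560) + 72*z - 504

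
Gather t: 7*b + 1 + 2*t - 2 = 7*b + 2*t - 1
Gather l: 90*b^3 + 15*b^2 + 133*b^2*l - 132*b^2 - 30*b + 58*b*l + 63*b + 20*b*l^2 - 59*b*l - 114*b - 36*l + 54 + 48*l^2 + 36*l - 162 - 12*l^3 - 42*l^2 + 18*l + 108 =90*b^3 - 117*b^2 - 81*b - 12*l^3 + l^2*(20*b + 6) + l*(133*b^2 - b + 18)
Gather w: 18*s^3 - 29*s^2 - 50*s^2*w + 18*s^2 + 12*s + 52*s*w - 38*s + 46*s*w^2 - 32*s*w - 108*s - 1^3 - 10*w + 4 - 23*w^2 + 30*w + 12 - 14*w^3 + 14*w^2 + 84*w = 18*s^3 - 11*s^2 - 134*s - 14*w^3 + w^2*(46*s - 9) + w*(-50*s^2 + 20*s + 104) + 15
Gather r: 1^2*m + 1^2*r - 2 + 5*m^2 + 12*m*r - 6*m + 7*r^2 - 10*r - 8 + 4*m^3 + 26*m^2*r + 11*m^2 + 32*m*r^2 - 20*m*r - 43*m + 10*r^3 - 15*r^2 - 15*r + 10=4*m^3 + 16*m^2 - 48*m + 10*r^3 + r^2*(32*m - 8) + r*(26*m^2 - 8*m - 24)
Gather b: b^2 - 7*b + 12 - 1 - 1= b^2 - 7*b + 10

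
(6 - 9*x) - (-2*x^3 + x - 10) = 2*x^3 - 10*x + 16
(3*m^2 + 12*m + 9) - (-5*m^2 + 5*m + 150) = 8*m^2 + 7*m - 141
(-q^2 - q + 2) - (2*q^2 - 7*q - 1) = -3*q^2 + 6*q + 3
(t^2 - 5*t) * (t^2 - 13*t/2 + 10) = t^4 - 23*t^3/2 + 85*t^2/2 - 50*t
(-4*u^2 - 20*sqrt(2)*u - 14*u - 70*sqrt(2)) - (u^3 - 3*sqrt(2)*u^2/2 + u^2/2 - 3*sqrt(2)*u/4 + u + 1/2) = -u^3 - 9*u^2/2 + 3*sqrt(2)*u^2/2 - 77*sqrt(2)*u/4 - 15*u - 70*sqrt(2) - 1/2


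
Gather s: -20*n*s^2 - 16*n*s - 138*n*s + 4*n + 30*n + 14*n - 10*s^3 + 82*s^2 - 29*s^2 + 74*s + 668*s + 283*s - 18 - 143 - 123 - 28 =48*n - 10*s^3 + s^2*(53 - 20*n) + s*(1025 - 154*n) - 312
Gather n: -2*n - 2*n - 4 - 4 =-4*n - 8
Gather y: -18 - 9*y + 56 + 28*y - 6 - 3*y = 16*y + 32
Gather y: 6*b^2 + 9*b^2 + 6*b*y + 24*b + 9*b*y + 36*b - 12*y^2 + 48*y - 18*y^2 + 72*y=15*b^2 + 60*b - 30*y^2 + y*(15*b + 120)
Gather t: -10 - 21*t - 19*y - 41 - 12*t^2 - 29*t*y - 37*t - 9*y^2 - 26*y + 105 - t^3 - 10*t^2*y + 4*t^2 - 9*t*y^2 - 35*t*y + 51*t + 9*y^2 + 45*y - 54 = -t^3 + t^2*(-10*y - 8) + t*(-9*y^2 - 64*y - 7)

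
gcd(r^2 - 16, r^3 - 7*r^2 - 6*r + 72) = r - 4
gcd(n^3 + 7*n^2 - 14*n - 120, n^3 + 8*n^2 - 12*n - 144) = n^2 + 2*n - 24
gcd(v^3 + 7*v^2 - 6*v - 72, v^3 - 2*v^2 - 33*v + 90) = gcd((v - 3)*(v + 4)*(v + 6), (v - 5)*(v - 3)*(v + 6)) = v^2 + 3*v - 18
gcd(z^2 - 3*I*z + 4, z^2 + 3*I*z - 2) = z + I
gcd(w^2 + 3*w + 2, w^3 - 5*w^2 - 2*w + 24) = w + 2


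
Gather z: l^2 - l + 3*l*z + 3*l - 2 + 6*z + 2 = l^2 + 2*l + z*(3*l + 6)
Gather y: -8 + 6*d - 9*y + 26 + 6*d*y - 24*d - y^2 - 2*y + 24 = -18*d - y^2 + y*(6*d - 11) + 42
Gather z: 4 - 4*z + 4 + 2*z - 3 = 5 - 2*z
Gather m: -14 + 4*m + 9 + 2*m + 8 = 6*m + 3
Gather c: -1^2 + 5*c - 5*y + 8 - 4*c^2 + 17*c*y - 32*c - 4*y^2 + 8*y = -4*c^2 + c*(17*y - 27) - 4*y^2 + 3*y + 7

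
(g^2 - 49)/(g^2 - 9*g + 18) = (g^2 - 49)/(g^2 - 9*g + 18)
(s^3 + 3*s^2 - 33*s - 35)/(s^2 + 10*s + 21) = (s^2 - 4*s - 5)/(s + 3)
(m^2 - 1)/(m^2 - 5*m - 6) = (m - 1)/(m - 6)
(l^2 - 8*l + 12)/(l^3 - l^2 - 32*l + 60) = (l - 6)/(l^2 + l - 30)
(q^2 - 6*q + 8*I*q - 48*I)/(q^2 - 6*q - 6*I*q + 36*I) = (q + 8*I)/(q - 6*I)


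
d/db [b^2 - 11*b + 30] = 2*b - 11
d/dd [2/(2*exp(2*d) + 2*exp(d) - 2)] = (-2*exp(d) - 1)*exp(d)/(exp(2*d) + exp(d) - 1)^2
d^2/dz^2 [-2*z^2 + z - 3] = -4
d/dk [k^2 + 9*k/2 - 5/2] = 2*k + 9/2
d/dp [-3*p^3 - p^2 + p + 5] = -9*p^2 - 2*p + 1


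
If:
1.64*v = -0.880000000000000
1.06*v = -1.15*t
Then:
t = 0.49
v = -0.54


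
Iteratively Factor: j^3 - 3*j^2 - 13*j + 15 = (j - 5)*(j^2 + 2*j - 3) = (j - 5)*(j - 1)*(j + 3)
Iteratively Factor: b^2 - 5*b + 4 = (b - 4)*(b - 1)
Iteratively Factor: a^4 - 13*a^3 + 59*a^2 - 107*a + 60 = (a - 3)*(a^3 - 10*a^2 + 29*a - 20) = (a - 3)*(a - 1)*(a^2 - 9*a + 20) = (a - 4)*(a - 3)*(a - 1)*(a - 5)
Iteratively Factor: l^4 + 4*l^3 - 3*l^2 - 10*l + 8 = (l - 1)*(l^3 + 5*l^2 + 2*l - 8) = (l - 1)^2*(l^2 + 6*l + 8) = (l - 1)^2*(l + 4)*(l + 2)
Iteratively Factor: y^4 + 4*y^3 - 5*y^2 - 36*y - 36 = (y - 3)*(y^3 + 7*y^2 + 16*y + 12) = (y - 3)*(y + 3)*(y^2 + 4*y + 4) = (y - 3)*(y + 2)*(y + 3)*(y + 2)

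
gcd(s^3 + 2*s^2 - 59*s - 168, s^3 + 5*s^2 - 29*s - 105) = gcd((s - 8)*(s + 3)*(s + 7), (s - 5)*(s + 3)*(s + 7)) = s^2 + 10*s + 21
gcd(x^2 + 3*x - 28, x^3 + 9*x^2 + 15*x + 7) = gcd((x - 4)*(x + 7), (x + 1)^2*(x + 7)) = x + 7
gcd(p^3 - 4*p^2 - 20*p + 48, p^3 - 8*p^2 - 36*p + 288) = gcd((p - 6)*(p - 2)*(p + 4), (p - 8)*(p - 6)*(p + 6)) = p - 6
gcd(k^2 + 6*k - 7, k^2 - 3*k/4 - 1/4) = k - 1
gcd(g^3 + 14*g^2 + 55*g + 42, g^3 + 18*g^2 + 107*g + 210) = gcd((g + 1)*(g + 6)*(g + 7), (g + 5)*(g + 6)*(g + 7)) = g^2 + 13*g + 42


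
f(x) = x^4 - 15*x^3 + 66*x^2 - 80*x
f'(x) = 4*x^3 - 45*x^2 + 132*x - 80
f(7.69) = -36.49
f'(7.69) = 92.98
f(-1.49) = 320.27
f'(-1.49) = -389.82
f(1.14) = -25.96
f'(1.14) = 17.92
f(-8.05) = 16945.23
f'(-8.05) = -6145.35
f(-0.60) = 75.13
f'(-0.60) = -176.26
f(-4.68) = 3837.22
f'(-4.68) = -2093.38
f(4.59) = 16.62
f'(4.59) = -35.37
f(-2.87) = 1195.68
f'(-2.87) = -924.06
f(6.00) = -48.00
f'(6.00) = -44.00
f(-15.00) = 117300.00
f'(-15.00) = -25685.00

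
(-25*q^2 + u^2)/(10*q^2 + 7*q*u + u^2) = (-5*q + u)/(2*q + u)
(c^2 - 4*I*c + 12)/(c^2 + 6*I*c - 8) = (c - 6*I)/(c + 4*I)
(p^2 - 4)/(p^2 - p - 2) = (p + 2)/(p + 1)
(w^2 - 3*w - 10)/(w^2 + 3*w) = (w^2 - 3*w - 10)/(w*(w + 3))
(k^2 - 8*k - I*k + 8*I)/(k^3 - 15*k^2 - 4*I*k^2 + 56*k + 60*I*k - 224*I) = (k - I)/(k^2 - k*(7 + 4*I) + 28*I)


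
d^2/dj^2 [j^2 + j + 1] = 2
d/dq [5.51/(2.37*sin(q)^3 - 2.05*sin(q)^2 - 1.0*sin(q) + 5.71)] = (-39.1761*sin(q)^2 + 22.591*sin(q) + 5.51)*cos(q)/(2.37*sin(q)^3 - 2.05*sin(q)^2 - 1.0*sin(q) + 5.71)^2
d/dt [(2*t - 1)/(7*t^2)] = 2*(1 - t)/(7*t^3)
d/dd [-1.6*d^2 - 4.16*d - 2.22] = -3.2*d - 4.16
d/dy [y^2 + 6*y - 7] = 2*y + 6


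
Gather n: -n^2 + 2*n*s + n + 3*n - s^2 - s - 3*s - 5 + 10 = -n^2 + n*(2*s + 4) - s^2 - 4*s + 5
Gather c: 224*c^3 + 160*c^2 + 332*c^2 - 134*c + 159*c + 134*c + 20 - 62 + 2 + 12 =224*c^3 + 492*c^2 + 159*c - 28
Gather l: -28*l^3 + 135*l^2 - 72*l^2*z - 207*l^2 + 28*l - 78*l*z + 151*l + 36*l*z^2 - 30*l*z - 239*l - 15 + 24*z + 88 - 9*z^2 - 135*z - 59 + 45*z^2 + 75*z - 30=-28*l^3 + l^2*(-72*z - 72) + l*(36*z^2 - 108*z - 60) + 36*z^2 - 36*z - 16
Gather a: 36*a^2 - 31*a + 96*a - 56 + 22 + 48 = 36*a^2 + 65*a + 14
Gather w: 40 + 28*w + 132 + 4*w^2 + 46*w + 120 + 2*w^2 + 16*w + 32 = 6*w^2 + 90*w + 324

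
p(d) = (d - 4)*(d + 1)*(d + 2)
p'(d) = (d - 4)*(d + 1) + (d - 4)*(d + 2) + (d + 1)*(d + 2)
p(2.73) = -22.41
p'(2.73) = 6.90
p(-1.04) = 0.19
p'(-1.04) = -4.68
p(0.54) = -13.53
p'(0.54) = -10.21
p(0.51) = -13.23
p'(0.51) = -10.24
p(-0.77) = -1.35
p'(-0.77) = -6.68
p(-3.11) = -16.65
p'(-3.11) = 25.24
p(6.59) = 168.86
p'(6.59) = 107.10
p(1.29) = -20.42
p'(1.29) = -7.59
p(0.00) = -8.00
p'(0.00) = -10.00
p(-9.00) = -728.00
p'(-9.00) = 251.00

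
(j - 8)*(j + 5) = j^2 - 3*j - 40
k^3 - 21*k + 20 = (k - 4)*(k - 1)*(k + 5)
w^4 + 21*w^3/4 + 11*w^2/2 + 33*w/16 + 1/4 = (w + 1/4)*(w + 1/2)^2*(w + 4)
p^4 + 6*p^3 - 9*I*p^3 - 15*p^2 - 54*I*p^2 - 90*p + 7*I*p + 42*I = (p + 6)*(p - 7*I)*(p - I)^2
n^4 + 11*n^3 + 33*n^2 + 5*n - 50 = (n - 1)*(n + 2)*(n + 5)^2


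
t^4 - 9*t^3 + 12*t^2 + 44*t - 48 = (t - 6)*(t - 4)*(t - 1)*(t + 2)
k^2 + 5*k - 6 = (k - 1)*(k + 6)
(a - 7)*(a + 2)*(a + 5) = a^3 - 39*a - 70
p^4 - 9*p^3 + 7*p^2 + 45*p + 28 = (p - 7)*(p - 4)*(p + 1)^2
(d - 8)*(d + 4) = d^2 - 4*d - 32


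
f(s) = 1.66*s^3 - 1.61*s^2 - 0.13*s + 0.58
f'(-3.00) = 54.35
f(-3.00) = -58.34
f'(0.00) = -0.13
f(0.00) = 0.58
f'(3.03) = 35.83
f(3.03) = 31.58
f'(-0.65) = 4.07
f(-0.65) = -0.47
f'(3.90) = 63.06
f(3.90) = 74.05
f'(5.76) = 146.55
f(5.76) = 263.65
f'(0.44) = -0.58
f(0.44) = 0.35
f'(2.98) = 34.50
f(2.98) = 29.82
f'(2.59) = 24.94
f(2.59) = 18.28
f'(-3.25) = 62.94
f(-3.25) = -72.99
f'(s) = 4.98*s^2 - 3.22*s - 0.13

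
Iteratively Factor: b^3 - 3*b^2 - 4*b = (b + 1)*(b^2 - 4*b) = b*(b + 1)*(b - 4)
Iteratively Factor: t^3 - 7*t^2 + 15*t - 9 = (t - 3)*(t^2 - 4*t + 3) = (t - 3)*(t - 1)*(t - 3)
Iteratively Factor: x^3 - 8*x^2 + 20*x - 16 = (x - 4)*(x^2 - 4*x + 4) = (x - 4)*(x - 2)*(x - 2)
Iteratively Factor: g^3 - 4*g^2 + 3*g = (g - 3)*(g^2 - g) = g*(g - 3)*(g - 1)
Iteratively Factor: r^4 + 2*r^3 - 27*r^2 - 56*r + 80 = (r + 4)*(r^3 - 2*r^2 - 19*r + 20) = (r - 1)*(r + 4)*(r^2 - r - 20) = (r - 1)*(r + 4)^2*(r - 5)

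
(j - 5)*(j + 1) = j^2 - 4*j - 5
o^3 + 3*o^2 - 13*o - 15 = (o - 3)*(o + 1)*(o + 5)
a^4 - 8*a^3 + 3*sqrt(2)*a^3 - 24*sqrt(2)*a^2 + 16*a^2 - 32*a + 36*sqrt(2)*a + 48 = (a - 6)*(a - 2)*(a + sqrt(2))*(a + 2*sqrt(2))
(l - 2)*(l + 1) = l^2 - l - 2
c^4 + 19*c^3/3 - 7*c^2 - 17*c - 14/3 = (c - 2)*(c + 1/3)*(c + 1)*(c + 7)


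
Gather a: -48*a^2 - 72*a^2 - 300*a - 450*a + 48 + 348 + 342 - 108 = -120*a^2 - 750*a + 630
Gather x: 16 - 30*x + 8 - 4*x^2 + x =-4*x^2 - 29*x + 24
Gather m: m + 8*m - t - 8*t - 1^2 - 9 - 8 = 9*m - 9*t - 18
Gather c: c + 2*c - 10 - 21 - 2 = 3*c - 33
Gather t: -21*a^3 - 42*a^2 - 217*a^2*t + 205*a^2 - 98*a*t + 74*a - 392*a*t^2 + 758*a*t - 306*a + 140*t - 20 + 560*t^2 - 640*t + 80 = -21*a^3 + 163*a^2 - 232*a + t^2*(560 - 392*a) + t*(-217*a^2 + 660*a - 500) + 60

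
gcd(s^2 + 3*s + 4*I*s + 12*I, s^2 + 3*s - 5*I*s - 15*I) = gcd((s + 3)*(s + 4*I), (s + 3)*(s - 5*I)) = s + 3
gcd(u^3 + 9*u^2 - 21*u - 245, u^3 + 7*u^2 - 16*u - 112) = u + 7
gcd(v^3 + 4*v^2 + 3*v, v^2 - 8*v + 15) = 1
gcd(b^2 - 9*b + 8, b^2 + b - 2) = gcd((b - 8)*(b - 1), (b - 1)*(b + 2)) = b - 1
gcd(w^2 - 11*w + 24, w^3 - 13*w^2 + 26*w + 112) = w - 8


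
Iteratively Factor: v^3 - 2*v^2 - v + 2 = (v + 1)*(v^2 - 3*v + 2) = (v - 1)*(v + 1)*(v - 2)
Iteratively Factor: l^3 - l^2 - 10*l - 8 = (l + 2)*(l^2 - 3*l - 4) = (l + 1)*(l + 2)*(l - 4)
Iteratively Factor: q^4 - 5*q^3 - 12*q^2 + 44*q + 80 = (q - 4)*(q^3 - q^2 - 16*q - 20) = (q - 4)*(q + 2)*(q^2 - 3*q - 10) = (q - 4)*(q + 2)^2*(q - 5)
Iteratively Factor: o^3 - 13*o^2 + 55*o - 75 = (o - 5)*(o^2 - 8*o + 15) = (o - 5)*(o - 3)*(o - 5)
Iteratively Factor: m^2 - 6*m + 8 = (m - 4)*(m - 2)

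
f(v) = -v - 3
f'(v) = -1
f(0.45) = -3.45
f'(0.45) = -1.00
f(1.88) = -4.88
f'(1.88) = -1.00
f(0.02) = -3.02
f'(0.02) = -1.00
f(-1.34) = -1.66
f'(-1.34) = -1.00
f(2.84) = -5.84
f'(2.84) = -1.00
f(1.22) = -4.22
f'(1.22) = -1.00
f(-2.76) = -0.24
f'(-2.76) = -1.00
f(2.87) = -5.87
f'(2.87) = -1.00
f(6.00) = -9.00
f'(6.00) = -1.00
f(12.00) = -15.00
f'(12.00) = -1.00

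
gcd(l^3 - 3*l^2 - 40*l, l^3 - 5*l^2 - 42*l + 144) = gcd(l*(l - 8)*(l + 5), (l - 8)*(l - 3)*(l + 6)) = l - 8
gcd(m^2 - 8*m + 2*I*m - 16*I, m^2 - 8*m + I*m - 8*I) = m - 8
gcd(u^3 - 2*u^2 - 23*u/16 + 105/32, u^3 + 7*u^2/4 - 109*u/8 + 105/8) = u^2 - 13*u/4 + 21/8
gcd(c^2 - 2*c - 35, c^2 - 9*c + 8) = 1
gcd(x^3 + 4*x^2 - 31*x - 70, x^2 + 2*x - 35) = x^2 + 2*x - 35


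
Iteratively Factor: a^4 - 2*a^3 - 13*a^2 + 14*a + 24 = (a - 2)*(a^3 - 13*a - 12) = (a - 4)*(a - 2)*(a^2 + 4*a + 3) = (a - 4)*(a - 2)*(a + 1)*(a + 3)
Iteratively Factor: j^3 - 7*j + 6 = (j - 2)*(j^2 + 2*j - 3) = (j - 2)*(j + 3)*(j - 1)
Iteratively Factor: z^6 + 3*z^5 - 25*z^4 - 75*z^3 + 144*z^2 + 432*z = (z + 3)*(z^5 - 25*z^3 + 144*z) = z*(z + 3)*(z^4 - 25*z^2 + 144) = z*(z + 3)^2*(z^3 - 3*z^2 - 16*z + 48) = z*(z - 3)*(z + 3)^2*(z^2 - 16) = z*(z - 4)*(z - 3)*(z + 3)^2*(z + 4)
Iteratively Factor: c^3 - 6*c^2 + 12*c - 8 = (c - 2)*(c^2 - 4*c + 4) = (c - 2)^2*(c - 2)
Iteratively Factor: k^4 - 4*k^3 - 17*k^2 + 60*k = (k - 3)*(k^3 - k^2 - 20*k) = (k - 3)*(k + 4)*(k^2 - 5*k) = (k - 5)*(k - 3)*(k + 4)*(k)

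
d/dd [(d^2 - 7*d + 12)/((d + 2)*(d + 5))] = 2*(7*d^2 - 2*d - 77)/(d^4 + 14*d^3 + 69*d^2 + 140*d + 100)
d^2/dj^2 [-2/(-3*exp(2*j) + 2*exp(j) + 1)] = 4*((1 - 6*exp(j))*(-3*exp(2*j) + 2*exp(j) + 1) - 4*(3*exp(j) - 1)^2*exp(j))*exp(j)/(-3*exp(2*j) + 2*exp(j) + 1)^3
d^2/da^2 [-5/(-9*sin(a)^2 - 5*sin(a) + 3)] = 5*(-324*sin(a)^4 - 135*sin(a)^3 + 353*sin(a)^2 + 255*sin(a) + 104)/(9*sin(a)^2 + 5*sin(a) - 3)^3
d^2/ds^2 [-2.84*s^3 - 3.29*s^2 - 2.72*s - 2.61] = -17.04*s - 6.58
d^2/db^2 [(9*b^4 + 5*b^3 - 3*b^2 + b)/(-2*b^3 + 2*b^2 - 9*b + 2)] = 2*(118*b^6 + 636*b^5 - 2565*b^4 + 1063*b^3 - 6*b^2 - 48*b - 6)/(8*b^9 - 24*b^8 + 132*b^7 - 248*b^6 + 642*b^5 - 726*b^4 + 969*b^3 - 510*b^2 + 108*b - 8)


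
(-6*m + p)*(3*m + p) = -18*m^2 - 3*m*p + p^2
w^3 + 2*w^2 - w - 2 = (w - 1)*(w + 1)*(w + 2)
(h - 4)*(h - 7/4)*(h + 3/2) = h^3 - 17*h^2/4 - 13*h/8 + 21/2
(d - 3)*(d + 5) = d^2 + 2*d - 15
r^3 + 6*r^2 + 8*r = r*(r + 2)*(r + 4)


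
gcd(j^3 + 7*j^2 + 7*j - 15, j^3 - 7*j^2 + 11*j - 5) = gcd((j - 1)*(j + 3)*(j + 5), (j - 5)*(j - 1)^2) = j - 1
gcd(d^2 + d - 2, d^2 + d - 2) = d^2 + d - 2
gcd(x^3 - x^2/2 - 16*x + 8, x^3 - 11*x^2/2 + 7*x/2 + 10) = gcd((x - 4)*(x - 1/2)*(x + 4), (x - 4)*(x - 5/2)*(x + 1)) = x - 4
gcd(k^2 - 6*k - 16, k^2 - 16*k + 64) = k - 8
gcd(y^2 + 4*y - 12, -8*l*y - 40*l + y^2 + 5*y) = 1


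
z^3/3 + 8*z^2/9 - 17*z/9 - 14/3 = (z/3 + 1)*(z - 7/3)*(z + 2)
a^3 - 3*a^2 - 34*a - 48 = (a - 8)*(a + 2)*(a + 3)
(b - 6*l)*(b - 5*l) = b^2 - 11*b*l + 30*l^2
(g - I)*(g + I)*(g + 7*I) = g^3 + 7*I*g^2 + g + 7*I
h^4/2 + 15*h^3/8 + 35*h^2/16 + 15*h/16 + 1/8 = (h/2 + 1)*(h + 1/4)*(h + 1/2)*(h + 1)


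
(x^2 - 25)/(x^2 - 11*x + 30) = (x + 5)/(x - 6)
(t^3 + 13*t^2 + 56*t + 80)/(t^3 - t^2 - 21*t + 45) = (t^2 + 8*t + 16)/(t^2 - 6*t + 9)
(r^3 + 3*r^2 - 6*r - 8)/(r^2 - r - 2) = r + 4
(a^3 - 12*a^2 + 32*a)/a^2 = a - 12 + 32/a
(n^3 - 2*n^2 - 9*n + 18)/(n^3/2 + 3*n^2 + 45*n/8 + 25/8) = 8*(n^3 - 2*n^2 - 9*n + 18)/(4*n^3 + 24*n^2 + 45*n + 25)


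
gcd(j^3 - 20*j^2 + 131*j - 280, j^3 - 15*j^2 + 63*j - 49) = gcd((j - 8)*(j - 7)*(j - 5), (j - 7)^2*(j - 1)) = j - 7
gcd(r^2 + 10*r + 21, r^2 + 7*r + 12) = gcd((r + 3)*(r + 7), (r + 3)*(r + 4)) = r + 3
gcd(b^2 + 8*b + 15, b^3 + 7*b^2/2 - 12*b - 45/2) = b + 5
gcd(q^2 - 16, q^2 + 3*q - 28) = q - 4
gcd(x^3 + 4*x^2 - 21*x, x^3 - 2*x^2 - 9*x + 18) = x - 3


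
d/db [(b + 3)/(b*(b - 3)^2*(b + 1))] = (-3*b^3 - 11*b^2 + 9*b + 9)/(b^2*(b^5 - 7*b^4 + 10*b^3 + 18*b^2 - 27*b - 27))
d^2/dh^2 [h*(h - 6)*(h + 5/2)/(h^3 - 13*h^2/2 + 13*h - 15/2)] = 6*(8*h^6 - 224*h^5 + 1264*h^4 - 2128*h^3 - 1215*h^2 + 6300*h - 4425)/(8*h^9 - 156*h^8 + 1326*h^7 - 6433*h^6 + 19578*h^5 - 38649*h^4 + 49346*h^3 - 39195*h^2 + 17550*h - 3375)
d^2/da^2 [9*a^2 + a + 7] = 18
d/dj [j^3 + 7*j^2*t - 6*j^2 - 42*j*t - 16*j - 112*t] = 3*j^2 + 14*j*t - 12*j - 42*t - 16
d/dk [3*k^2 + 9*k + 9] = 6*k + 9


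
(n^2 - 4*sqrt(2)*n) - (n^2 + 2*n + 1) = -4*sqrt(2)*n - 2*n - 1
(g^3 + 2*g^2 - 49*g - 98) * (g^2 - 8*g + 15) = g^5 - 6*g^4 - 50*g^3 + 324*g^2 + 49*g - 1470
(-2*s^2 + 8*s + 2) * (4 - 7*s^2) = 14*s^4 - 56*s^3 - 22*s^2 + 32*s + 8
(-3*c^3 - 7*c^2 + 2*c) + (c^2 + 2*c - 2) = -3*c^3 - 6*c^2 + 4*c - 2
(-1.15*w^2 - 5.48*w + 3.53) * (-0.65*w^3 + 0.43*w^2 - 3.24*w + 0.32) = 0.7475*w^5 + 3.0675*w^4 - 0.9249*w^3 + 18.9051*w^2 - 13.1908*w + 1.1296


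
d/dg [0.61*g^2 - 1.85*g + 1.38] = 1.22*g - 1.85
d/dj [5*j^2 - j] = 10*j - 1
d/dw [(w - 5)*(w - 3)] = 2*w - 8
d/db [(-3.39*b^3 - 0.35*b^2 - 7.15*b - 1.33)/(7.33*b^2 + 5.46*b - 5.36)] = (-24.8487*b^4 - 37.0188*b^3 + 105.0097*b^2 + 23.2498*b + 45.5858)/(53.7289*b^4 + 80.0436*b^3 - 48.766*b^2 - 58.5312*b + 28.7296)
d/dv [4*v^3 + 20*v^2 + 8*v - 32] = 12*v^2 + 40*v + 8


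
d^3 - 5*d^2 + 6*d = d*(d - 3)*(d - 2)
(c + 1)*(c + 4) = c^2 + 5*c + 4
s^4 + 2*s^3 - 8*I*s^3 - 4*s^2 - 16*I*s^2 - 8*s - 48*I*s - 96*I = (s + 2)*(s - 6*I)*(s - 4*I)*(s + 2*I)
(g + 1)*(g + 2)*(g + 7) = g^3 + 10*g^2 + 23*g + 14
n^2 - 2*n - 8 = (n - 4)*(n + 2)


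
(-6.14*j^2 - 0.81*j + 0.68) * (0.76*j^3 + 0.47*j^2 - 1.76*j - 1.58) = -4.6664*j^5 - 3.5014*j^4 + 10.9425*j^3 + 11.4464*j^2 + 0.083*j - 1.0744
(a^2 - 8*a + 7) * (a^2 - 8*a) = a^4 - 16*a^3 + 71*a^2 - 56*a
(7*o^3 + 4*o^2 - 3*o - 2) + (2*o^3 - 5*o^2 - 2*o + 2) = 9*o^3 - o^2 - 5*o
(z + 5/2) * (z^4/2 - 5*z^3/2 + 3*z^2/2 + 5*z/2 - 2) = z^5/2 - 5*z^4/4 - 19*z^3/4 + 25*z^2/4 + 17*z/4 - 5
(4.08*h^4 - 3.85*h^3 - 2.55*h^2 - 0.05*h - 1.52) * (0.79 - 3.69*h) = -15.0552*h^5 + 17.4297*h^4 + 6.368*h^3 - 1.83*h^2 + 5.5693*h - 1.2008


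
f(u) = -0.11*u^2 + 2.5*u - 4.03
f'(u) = 2.5 - 0.22*u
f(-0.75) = -5.97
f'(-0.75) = 2.66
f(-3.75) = -14.95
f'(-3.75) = 3.32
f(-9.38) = -37.16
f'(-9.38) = 4.56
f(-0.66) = -5.73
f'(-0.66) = 2.65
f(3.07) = 2.61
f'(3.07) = 1.82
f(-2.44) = -10.78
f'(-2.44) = 3.04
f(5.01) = 5.73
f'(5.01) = 1.40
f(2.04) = 0.61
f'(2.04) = 2.05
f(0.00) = -4.03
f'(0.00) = 2.50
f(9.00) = 9.56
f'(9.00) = 0.52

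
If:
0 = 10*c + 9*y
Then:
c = -9*y/10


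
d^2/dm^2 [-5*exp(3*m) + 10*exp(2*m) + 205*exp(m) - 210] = (-45*exp(2*m) + 40*exp(m) + 205)*exp(m)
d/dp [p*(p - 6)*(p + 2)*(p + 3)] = 4*p^3 - 3*p^2 - 48*p - 36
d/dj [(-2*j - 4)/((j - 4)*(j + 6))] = 2*(j^2 + 4*j + 28)/(j^4 + 4*j^3 - 44*j^2 - 96*j + 576)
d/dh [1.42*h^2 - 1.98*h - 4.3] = 2.84*h - 1.98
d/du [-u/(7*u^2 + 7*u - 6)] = (7*u^2 + 6)/(49*u^4 + 98*u^3 - 35*u^2 - 84*u + 36)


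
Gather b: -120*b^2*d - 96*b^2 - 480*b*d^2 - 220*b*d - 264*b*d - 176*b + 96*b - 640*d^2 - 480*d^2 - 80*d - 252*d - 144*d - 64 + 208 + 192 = b^2*(-120*d - 96) + b*(-480*d^2 - 484*d - 80) - 1120*d^2 - 476*d + 336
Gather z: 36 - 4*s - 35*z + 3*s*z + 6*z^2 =-4*s + 6*z^2 + z*(3*s - 35) + 36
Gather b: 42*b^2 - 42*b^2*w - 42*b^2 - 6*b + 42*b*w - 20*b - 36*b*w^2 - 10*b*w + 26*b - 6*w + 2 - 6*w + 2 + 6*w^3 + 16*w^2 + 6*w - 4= -42*b^2*w + b*(-36*w^2 + 32*w) + 6*w^3 + 16*w^2 - 6*w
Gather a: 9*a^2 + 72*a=9*a^2 + 72*a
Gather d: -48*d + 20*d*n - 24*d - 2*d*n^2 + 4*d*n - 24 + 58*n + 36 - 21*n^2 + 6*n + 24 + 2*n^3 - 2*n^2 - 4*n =d*(-2*n^2 + 24*n - 72) + 2*n^3 - 23*n^2 + 60*n + 36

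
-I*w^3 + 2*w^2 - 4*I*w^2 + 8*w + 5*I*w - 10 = (w + 5)*(w + 2*I)*(-I*w + I)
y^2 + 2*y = y*(y + 2)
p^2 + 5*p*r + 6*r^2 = (p + 2*r)*(p + 3*r)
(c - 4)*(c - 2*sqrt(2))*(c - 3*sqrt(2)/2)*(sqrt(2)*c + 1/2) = sqrt(2)*c^4 - 13*c^3/2 - 4*sqrt(2)*c^3 + 17*sqrt(2)*c^2/4 + 26*c^2 - 17*sqrt(2)*c + 3*c - 12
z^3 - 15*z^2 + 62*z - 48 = (z - 8)*(z - 6)*(z - 1)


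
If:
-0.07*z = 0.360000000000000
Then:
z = -5.14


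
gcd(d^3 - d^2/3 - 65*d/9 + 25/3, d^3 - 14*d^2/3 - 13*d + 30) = d^2 + 4*d/3 - 5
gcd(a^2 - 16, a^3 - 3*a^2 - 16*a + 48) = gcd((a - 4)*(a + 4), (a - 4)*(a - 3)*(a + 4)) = a^2 - 16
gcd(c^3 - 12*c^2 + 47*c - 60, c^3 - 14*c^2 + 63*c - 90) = c^2 - 8*c + 15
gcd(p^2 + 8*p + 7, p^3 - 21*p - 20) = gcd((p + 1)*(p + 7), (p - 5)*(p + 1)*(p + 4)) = p + 1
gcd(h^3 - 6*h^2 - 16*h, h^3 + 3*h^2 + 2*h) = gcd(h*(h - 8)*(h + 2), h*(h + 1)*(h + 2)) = h^2 + 2*h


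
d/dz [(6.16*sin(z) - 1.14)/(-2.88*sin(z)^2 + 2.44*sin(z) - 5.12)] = (17.7408*sin(z)^2 - 6.5664*sin(z) - 28.7576)*cos(z)/(8.2944*sin(z)^4 - 14.0544*sin(z)^3 + 35.4448*sin(z)^2 - 24.9856*sin(z) + 26.2144)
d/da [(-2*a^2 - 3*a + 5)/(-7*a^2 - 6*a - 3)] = (-9*a^2 + 82*a + 39)/(49*a^4 + 84*a^3 + 78*a^2 + 36*a + 9)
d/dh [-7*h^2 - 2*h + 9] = -14*h - 2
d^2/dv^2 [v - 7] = 0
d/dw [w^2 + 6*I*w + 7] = 2*w + 6*I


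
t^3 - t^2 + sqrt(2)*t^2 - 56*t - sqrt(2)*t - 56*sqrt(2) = (t - 8)*(t + 7)*(t + sqrt(2))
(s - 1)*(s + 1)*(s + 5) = s^3 + 5*s^2 - s - 5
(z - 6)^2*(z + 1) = z^3 - 11*z^2 + 24*z + 36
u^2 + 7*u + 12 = (u + 3)*(u + 4)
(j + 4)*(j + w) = j^2 + j*w + 4*j + 4*w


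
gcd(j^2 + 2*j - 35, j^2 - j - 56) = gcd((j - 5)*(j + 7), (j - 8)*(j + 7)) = j + 7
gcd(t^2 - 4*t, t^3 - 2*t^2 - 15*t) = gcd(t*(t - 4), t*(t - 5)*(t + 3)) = t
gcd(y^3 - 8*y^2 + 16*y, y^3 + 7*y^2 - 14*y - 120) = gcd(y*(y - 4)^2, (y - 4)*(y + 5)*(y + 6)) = y - 4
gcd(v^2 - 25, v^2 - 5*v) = v - 5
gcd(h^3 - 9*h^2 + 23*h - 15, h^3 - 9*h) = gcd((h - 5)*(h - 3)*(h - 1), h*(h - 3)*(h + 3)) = h - 3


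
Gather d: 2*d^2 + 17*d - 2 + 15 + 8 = 2*d^2 + 17*d + 21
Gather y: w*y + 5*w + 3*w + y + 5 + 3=8*w + y*(w + 1) + 8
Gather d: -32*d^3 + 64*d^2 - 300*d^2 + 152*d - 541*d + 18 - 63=-32*d^3 - 236*d^2 - 389*d - 45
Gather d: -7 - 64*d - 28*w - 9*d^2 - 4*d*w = -9*d^2 + d*(-4*w - 64) - 28*w - 7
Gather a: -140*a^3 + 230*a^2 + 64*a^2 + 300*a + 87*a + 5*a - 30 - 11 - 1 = -140*a^3 + 294*a^2 + 392*a - 42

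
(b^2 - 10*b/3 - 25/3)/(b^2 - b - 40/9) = 3*(b - 5)/(3*b - 8)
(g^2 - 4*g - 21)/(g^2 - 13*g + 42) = (g + 3)/(g - 6)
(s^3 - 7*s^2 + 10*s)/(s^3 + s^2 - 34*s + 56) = s*(s - 5)/(s^2 + 3*s - 28)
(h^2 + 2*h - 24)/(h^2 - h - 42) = (h - 4)/(h - 7)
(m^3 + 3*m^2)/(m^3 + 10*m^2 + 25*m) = m*(m + 3)/(m^2 + 10*m + 25)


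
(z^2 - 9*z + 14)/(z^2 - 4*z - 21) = (z - 2)/(z + 3)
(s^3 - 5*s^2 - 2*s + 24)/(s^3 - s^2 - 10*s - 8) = (s - 3)/(s + 1)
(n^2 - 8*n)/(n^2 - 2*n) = (n - 8)/(n - 2)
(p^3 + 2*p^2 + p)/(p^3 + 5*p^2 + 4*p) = (p + 1)/(p + 4)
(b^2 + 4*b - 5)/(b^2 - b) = (b + 5)/b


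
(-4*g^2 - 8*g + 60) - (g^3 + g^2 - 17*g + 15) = -g^3 - 5*g^2 + 9*g + 45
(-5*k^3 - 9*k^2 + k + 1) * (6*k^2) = -30*k^5 - 54*k^4 + 6*k^3 + 6*k^2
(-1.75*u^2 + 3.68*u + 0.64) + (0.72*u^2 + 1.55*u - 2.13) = -1.03*u^2 + 5.23*u - 1.49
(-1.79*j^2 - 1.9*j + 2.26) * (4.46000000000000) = -7.9834*j^2 - 8.474*j + 10.0796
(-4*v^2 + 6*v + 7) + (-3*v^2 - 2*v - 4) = -7*v^2 + 4*v + 3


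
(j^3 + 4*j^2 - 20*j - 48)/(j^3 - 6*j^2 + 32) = (j + 6)/(j - 4)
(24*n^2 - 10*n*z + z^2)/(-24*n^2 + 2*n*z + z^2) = (-6*n + z)/(6*n + z)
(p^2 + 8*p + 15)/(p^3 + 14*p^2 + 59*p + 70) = (p + 3)/(p^2 + 9*p + 14)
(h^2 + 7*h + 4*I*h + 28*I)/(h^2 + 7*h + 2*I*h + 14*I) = (h + 4*I)/(h + 2*I)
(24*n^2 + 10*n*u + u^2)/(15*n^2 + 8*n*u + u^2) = (24*n^2 + 10*n*u + u^2)/(15*n^2 + 8*n*u + u^2)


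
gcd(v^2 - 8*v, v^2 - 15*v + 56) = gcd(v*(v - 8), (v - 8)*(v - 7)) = v - 8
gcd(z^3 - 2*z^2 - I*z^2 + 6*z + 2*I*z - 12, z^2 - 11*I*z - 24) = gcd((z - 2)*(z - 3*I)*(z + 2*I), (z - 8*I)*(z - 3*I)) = z - 3*I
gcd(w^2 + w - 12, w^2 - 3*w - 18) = 1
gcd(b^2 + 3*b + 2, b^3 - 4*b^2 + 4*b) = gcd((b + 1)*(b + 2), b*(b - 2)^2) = 1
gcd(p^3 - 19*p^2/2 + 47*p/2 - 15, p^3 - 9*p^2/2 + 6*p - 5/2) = p^2 - 7*p/2 + 5/2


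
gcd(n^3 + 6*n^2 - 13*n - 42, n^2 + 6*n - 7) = n + 7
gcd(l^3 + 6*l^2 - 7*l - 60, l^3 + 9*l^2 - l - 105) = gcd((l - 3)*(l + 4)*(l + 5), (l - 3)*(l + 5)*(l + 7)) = l^2 + 2*l - 15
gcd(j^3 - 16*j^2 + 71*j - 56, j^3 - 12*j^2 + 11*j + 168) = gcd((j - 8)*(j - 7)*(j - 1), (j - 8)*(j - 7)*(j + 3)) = j^2 - 15*j + 56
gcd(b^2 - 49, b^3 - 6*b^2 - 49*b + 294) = b^2 - 49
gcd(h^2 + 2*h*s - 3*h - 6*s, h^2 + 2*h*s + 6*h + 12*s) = h + 2*s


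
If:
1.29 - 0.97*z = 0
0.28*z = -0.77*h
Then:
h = -0.48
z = 1.33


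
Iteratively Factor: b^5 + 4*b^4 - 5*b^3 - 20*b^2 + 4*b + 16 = (b - 2)*(b^4 + 6*b^3 + 7*b^2 - 6*b - 8) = (b - 2)*(b - 1)*(b^3 + 7*b^2 + 14*b + 8) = (b - 2)*(b - 1)*(b + 4)*(b^2 + 3*b + 2) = (b - 2)*(b - 1)*(b + 2)*(b + 4)*(b + 1)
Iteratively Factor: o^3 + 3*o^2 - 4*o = (o)*(o^2 + 3*o - 4) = o*(o - 1)*(o + 4)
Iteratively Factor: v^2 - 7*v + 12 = (v - 4)*(v - 3)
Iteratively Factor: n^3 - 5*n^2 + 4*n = (n - 1)*(n^2 - 4*n) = (n - 4)*(n - 1)*(n)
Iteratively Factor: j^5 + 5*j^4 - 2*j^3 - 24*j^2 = (j)*(j^4 + 5*j^3 - 2*j^2 - 24*j) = j*(j + 4)*(j^3 + j^2 - 6*j) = j*(j + 3)*(j + 4)*(j^2 - 2*j) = j^2*(j + 3)*(j + 4)*(j - 2)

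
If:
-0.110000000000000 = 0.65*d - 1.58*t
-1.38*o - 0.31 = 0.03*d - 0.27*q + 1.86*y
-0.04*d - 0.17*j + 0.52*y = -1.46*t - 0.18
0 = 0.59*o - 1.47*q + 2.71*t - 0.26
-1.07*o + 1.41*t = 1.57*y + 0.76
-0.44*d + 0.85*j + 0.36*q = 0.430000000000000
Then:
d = 0.89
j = 0.38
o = 1.87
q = 1.37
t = 0.43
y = -1.37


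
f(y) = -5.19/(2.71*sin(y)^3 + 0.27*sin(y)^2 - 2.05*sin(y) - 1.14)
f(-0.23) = 7.51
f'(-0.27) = -20.66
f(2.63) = 2.95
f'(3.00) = 4.64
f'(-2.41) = -22.42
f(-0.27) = 8.30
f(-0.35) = 10.09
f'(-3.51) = 1.32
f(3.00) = 3.66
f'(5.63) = 15.87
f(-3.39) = 3.27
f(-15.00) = 11.85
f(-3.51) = 3.02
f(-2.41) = 11.33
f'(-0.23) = -18.54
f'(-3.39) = 2.85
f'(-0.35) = -23.55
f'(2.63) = -0.24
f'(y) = -5.19*(-8.13*sin(y)^2*cos(y) - 0.54*sin(y)*cos(y) + 2.05*cos(y))/(2.71*sin(y)^3 + 0.27*sin(y)^2 - 2.05*sin(y) - 1.14)^2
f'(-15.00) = -21.31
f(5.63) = 12.89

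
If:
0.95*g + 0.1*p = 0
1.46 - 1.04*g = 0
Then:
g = 1.40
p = -13.34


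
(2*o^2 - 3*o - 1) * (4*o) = 8*o^3 - 12*o^2 - 4*o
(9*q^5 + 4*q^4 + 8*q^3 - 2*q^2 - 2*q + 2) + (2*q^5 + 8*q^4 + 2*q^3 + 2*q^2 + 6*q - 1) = 11*q^5 + 12*q^4 + 10*q^3 + 4*q + 1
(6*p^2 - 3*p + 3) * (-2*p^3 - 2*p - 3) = -12*p^5 + 6*p^4 - 18*p^3 - 12*p^2 + 3*p - 9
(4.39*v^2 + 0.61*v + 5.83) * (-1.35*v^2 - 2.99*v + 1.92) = -5.9265*v^4 - 13.9496*v^3 - 1.2656*v^2 - 16.2605*v + 11.1936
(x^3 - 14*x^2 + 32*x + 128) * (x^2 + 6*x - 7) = x^5 - 8*x^4 - 59*x^3 + 418*x^2 + 544*x - 896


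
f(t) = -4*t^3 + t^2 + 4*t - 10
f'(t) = -12*t^2 + 2*t + 4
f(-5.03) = 504.24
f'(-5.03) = -309.67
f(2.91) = -88.46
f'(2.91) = -91.80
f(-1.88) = 12.59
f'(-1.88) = -42.17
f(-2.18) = 27.47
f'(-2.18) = -57.39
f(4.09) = -250.58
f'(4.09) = -188.56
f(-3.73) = 196.57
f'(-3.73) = -170.41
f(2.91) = -88.46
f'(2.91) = -91.80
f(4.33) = -298.66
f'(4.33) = -212.33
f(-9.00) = 2951.00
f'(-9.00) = -986.00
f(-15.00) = 13655.00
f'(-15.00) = -2726.00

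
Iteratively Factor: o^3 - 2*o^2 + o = (o)*(o^2 - 2*o + 1) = o*(o - 1)*(o - 1)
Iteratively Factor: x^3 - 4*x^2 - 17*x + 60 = (x + 4)*(x^2 - 8*x + 15) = (x - 5)*(x + 4)*(x - 3)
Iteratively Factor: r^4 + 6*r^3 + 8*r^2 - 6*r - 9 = (r - 1)*(r^3 + 7*r^2 + 15*r + 9) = (r - 1)*(r + 1)*(r^2 + 6*r + 9) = (r - 1)*(r + 1)*(r + 3)*(r + 3)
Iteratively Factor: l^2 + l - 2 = (l - 1)*(l + 2)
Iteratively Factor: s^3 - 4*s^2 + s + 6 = (s - 2)*(s^2 - 2*s - 3) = (s - 2)*(s + 1)*(s - 3)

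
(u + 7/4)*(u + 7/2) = u^2 + 21*u/4 + 49/8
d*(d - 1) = d^2 - d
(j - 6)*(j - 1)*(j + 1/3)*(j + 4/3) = j^4 - 16*j^3/3 - 47*j^2/9 + 62*j/9 + 8/3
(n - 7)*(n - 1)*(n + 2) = n^3 - 6*n^2 - 9*n + 14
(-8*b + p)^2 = 64*b^2 - 16*b*p + p^2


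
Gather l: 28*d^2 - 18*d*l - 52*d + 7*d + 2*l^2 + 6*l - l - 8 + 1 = 28*d^2 - 45*d + 2*l^2 + l*(5 - 18*d) - 7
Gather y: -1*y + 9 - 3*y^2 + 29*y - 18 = -3*y^2 + 28*y - 9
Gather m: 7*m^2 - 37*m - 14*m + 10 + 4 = 7*m^2 - 51*m + 14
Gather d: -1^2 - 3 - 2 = -6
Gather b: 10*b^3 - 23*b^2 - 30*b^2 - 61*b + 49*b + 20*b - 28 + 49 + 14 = 10*b^3 - 53*b^2 + 8*b + 35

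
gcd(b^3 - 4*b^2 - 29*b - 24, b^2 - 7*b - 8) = b^2 - 7*b - 8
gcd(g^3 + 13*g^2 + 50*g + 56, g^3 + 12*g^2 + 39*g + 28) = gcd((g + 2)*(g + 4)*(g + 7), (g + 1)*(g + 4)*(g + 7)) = g^2 + 11*g + 28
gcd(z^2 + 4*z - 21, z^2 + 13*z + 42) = z + 7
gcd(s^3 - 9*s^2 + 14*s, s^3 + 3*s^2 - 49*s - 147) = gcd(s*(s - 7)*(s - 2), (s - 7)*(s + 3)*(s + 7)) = s - 7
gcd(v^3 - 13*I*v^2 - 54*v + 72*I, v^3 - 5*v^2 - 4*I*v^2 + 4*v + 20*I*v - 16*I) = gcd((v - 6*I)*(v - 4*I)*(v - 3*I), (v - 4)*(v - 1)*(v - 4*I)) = v - 4*I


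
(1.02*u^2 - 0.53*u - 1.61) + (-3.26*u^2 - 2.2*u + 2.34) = -2.24*u^2 - 2.73*u + 0.73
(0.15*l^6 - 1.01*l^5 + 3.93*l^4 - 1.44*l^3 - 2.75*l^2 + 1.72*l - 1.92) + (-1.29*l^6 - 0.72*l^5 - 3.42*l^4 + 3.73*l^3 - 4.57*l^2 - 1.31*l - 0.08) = -1.14*l^6 - 1.73*l^5 + 0.51*l^4 + 2.29*l^3 - 7.32*l^2 + 0.41*l - 2.0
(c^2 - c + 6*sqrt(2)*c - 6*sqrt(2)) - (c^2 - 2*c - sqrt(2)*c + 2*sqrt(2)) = c + 7*sqrt(2)*c - 8*sqrt(2)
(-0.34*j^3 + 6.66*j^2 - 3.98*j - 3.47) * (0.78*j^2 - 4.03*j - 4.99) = -0.2652*j^5 + 6.565*j^4 - 28.2476*j^3 - 19.9006*j^2 + 33.8443*j + 17.3153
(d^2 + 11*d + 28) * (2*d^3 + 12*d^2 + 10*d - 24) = 2*d^5 + 34*d^4 + 198*d^3 + 422*d^2 + 16*d - 672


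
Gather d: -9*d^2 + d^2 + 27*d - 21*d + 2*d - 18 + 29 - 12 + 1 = -8*d^2 + 8*d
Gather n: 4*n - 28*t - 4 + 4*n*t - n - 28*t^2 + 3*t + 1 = n*(4*t + 3) - 28*t^2 - 25*t - 3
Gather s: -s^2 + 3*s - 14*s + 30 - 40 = -s^2 - 11*s - 10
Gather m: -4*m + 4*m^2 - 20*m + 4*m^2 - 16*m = 8*m^2 - 40*m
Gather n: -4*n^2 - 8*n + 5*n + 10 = -4*n^2 - 3*n + 10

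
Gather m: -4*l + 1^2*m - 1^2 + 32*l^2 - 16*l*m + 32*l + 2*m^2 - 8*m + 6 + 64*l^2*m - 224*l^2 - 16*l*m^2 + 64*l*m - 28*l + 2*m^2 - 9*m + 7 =-192*l^2 + m^2*(4 - 16*l) + m*(64*l^2 + 48*l - 16) + 12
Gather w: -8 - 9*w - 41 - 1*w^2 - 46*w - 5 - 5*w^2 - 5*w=-6*w^2 - 60*w - 54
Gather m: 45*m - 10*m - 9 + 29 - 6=35*m + 14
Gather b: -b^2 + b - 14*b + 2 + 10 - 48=-b^2 - 13*b - 36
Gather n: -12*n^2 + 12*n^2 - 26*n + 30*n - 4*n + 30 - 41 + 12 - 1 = 0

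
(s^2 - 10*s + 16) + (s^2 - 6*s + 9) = 2*s^2 - 16*s + 25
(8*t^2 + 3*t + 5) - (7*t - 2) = 8*t^2 - 4*t + 7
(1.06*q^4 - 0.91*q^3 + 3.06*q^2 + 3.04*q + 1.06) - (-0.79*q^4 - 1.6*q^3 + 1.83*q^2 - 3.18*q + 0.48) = 1.85*q^4 + 0.69*q^3 + 1.23*q^2 + 6.22*q + 0.58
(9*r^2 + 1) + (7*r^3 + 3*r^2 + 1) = 7*r^3 + 12*r^2 + 2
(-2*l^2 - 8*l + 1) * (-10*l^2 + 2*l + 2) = 20*l^4 + 76*l^3 - 30*l^2 - 14*l + 2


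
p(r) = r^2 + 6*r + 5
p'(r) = 2*r + 6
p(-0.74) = 1.11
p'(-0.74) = 4.52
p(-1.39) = -1.41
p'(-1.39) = 3.22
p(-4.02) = -2.96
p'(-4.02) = -2.04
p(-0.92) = 0.33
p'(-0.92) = 4.16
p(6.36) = 83.61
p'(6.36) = 18.72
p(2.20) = 23.04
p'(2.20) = 10.40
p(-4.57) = -1.54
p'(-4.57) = -3.14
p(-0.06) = 4.64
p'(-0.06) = 5.88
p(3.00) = 32.00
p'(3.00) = 12.00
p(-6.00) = 5.00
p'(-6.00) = -6.00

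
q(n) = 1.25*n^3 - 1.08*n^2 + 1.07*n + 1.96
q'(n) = 3.75*n^2 - 2.16*n + 1.07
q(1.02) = 3.25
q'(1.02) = 2.77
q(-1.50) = -6.29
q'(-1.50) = 12.75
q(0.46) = 2.35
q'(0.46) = 0.87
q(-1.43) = -5.43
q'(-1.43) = 11.83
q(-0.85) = -0.50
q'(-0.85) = 5.62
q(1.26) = 4.09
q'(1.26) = 4.30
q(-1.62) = -7.92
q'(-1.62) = 14.41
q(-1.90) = -12.55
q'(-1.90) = 18.71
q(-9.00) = -1006.40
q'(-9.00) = 324.26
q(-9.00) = -1006.40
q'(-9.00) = 324.26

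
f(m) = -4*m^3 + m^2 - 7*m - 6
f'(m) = -12*m^2 + 2*m - 7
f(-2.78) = 107.13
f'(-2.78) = -105.30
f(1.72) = -35.44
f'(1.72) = -39.06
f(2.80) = -105.57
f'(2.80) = -95.48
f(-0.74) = 1.35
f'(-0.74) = -15.05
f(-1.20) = 10.75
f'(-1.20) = -26.68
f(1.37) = -24.00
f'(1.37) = -26.78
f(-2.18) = 55.45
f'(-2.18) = -68.39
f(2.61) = -88.58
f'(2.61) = -83.53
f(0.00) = -6.00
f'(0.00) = -7.00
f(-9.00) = 3054.00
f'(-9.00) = -997.00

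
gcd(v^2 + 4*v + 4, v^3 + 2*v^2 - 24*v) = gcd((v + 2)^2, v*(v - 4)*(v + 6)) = 1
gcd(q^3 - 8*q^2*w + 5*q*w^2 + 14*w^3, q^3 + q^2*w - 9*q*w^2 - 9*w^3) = q + w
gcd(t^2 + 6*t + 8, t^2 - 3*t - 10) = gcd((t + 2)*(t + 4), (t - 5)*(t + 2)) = t + 2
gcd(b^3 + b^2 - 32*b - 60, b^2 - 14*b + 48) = b - 6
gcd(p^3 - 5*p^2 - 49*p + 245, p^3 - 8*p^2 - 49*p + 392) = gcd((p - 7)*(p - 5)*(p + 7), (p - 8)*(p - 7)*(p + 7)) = p^2 - 49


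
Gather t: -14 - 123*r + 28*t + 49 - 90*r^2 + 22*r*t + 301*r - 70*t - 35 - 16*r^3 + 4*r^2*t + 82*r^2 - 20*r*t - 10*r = -16*r^3 - 8*r^2 + 168*r + t*(4*r^2 + 2*r - 42)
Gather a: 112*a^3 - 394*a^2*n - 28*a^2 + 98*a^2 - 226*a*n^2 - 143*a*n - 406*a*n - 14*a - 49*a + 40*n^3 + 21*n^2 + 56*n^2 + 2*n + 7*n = 112*a^3 + a^2*(70 - 394*n) + a*(-226*n^2 - 549*n - 63) + 40*n^3 + 77*n^2 + 9*n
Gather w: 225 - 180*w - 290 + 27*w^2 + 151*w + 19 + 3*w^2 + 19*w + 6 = 30*w^2 - 10*w - 40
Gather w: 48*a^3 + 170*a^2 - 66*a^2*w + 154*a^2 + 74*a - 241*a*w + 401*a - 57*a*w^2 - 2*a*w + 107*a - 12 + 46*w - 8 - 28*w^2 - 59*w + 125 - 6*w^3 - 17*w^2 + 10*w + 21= 48*a^3 + 324*a^2 + 582*a - 6*w^3 + w^2*(-57*a - 45) + w*(-66*a^2 - 243*a - 3) + 126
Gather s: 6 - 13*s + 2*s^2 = 2*s^2 - 13*s + 6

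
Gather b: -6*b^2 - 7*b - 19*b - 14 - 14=-6*b^2 - 26*b - 28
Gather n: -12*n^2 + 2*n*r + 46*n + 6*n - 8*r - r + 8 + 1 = -12*n^2 + n*(2*r + 52) - 9*r + 9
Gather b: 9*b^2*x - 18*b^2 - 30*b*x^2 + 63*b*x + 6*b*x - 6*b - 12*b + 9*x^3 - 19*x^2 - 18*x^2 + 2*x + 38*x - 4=b^2*(9*x - 18) + b*(-30*x^2 + 69*x - 18) + 9*x^3 - 37*x^2 + 40*x - 4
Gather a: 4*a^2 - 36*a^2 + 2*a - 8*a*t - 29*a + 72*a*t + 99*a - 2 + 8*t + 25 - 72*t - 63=-32*a^2 + a*(64*t + 72) - 64*t - 40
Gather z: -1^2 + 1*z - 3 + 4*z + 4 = 5*z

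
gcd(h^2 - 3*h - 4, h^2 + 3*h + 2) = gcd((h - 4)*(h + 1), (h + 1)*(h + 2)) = h + 1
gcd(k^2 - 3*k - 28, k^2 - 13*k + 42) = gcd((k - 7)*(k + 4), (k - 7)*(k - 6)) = k - 7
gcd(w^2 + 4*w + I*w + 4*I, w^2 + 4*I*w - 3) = w + I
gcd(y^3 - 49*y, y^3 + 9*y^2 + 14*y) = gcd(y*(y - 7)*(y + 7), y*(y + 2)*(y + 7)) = y^2 + 7*y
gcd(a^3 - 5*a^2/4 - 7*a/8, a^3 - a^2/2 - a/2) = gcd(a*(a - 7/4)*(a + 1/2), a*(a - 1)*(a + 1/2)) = a^2 + a/2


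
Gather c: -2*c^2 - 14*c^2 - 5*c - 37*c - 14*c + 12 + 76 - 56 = -16*c^2 - 56*c + 32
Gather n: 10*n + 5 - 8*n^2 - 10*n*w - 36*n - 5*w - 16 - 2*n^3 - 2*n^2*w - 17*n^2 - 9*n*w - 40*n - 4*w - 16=-2*n^3 + n^2*(-2*w - 25) + n*(-19*w - 66) - 9*w - 27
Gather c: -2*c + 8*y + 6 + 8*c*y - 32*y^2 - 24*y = c*(8*y - 2) - 32*y^2 - 16*y + 6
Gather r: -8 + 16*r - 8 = 16*r - 16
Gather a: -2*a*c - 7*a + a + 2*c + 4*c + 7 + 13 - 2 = a*(-2*c - 6) + 6*c + 18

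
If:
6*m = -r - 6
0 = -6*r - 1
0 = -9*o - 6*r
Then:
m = -35/36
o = 1/9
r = -1/6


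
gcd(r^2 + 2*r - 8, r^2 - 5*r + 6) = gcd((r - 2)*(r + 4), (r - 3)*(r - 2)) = r - 2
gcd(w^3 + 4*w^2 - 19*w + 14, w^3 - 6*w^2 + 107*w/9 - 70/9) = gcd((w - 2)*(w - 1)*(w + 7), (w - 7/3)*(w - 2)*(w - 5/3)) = w - 2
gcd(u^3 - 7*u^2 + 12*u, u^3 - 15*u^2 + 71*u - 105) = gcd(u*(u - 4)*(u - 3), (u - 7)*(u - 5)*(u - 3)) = u - 3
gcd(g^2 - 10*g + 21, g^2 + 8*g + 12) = 1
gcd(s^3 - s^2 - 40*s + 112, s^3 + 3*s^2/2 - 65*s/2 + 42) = s^2 + 3*s - 28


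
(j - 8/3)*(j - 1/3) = j^2 - 3*j + 8/9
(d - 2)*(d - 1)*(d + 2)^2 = d^4 + d^3 - 6*d^2 - 4*d + 8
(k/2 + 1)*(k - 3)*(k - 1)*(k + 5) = k^4/2 + 3*k^3/2 - 15*k^2/2 - 19*k/2 + 15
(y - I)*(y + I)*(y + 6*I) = y^3 + 6*I*y^2 + y + 6*I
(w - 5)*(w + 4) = w^2 - w - 20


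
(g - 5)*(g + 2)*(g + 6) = g^3 + 3*g^2 - 28*g - 60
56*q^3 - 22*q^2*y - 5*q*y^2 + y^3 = (-7*q + y)*(-2*q + y)*(4*q + y)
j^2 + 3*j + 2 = (j + 1)*(j + 2)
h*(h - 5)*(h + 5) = h^3 - 25*h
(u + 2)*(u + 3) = u^2 + 5*u + 6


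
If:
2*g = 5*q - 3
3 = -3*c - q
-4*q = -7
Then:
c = -19/12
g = 23/8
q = 7/4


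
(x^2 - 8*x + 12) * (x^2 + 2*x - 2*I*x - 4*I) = x^4 - 6*x^3 - 2*I*x^3 - 4*x^2 + 12*I*x^2 + 24*x + 8*I*x - 48*I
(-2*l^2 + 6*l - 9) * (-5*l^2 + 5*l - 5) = 10*l^4 - 40*l^3 + 85*l^2 - 75*l + 45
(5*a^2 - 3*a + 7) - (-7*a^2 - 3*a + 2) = 12*a^2 + 5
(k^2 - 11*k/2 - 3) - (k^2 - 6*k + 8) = k/2 - 11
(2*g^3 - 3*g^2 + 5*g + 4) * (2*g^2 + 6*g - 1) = 4*g^5 + 6*g^4 - 10*g^3 + 41*g^2 + 19*g - 4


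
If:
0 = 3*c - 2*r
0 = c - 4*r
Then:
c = 0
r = 0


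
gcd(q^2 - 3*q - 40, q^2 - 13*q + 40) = q - 8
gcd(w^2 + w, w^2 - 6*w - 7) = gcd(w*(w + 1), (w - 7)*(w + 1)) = w + 1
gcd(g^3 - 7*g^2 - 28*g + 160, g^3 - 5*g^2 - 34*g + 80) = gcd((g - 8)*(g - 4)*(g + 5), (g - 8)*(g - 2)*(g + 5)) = g^2 - 3*g - 40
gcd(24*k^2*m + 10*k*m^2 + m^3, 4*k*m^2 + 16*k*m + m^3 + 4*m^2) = 4*k*m + m^2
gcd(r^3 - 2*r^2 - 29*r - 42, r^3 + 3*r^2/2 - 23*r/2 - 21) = r^2 + 5*r + 6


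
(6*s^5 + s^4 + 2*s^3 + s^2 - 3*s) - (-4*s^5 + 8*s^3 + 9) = 10*s^5 + s^4 - 6*s^3 + s^2 - 3*s - 9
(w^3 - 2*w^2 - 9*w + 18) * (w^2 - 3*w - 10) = w^5 - 5*w^4 - 13*w^3 + 65*w^2 + 36*w - 180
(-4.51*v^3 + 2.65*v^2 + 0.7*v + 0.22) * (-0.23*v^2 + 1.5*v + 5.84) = 1.0373*v^5 - 7.3745*v^4 - 22.5244*v^3 + 16.4754*v^2 + 4.418*v + 1.2848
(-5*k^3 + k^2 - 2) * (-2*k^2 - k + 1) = 10*k^5 + 3*k^4 - 6*k^3 + 5*k^2 + 2*k - 2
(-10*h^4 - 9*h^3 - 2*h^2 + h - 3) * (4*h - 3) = -40*h^5 - 6*h^4 + 19*h^3 + 10*h^2 - 15*h + 9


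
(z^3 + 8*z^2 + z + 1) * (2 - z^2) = -z^5 - 8*z^4 + z^3 + 15*z^2 + 2*z + 2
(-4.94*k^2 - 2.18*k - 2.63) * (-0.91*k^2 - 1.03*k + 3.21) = 4.4954*k^4 + 7.072*k^3 - 11.2187*k^2 - 4.2889*k - 8.4423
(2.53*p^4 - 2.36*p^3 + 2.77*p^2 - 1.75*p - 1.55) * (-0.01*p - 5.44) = -0.0253*p^5 - 13.7396*p^4 + 12.8107*p^3 - 15.0513*p^2 + 9.5355*p + 8.432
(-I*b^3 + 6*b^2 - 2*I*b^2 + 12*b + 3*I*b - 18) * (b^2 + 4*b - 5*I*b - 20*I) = -I*b^5 + b^4 - 6*I*b^4 + 6*b^3 - 35*I*b^3 + 5*b^2 - 168*I*b^2 - 12*b - 150*I*b + 360*I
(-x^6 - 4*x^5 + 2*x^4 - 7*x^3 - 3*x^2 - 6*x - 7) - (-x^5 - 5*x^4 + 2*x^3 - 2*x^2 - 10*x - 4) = -x^6 - 3*x^5 + 7*x^4 - 9*x^3 - x^2 + 4*x - 3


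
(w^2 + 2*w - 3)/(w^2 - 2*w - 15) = (w - 1)/(w - 5)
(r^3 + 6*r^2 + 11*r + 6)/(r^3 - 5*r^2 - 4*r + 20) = (r^2 + 4*r + 3)/(r^2 - 7*r + 10)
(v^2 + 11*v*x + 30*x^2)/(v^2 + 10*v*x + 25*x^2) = (v + 6*x)/(v + 5*x)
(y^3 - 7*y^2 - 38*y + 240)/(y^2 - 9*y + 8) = (y^2 + y - 30)/(y - 1)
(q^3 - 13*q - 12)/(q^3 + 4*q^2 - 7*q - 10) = (q^2 - q - 12)/(q^2 + 3*q - 10)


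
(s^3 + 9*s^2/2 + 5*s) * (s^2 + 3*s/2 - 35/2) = s^5 + 6*s^4 - 23*s^3/4 - 285*s^2/4 - 175*s/2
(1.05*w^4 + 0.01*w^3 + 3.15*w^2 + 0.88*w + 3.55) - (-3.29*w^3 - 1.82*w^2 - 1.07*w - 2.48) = 1.05*w^4 + 3.3*w^3 + 4.97*w^2 + 1.95*w + 6.03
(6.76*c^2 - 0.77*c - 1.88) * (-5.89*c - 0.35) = -39.8164*c^3 + 2.1693*c^2 + 11.3427*c + 0.658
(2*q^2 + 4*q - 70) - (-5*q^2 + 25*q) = 7*q^2 - 21*q - 70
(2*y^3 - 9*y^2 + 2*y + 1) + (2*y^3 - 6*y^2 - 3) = 4*y^3 - 15*y^2 + 2*y - 2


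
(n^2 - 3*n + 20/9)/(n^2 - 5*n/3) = (n - 4/3)/n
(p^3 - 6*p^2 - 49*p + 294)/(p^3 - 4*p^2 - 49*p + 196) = (p - 6)/(p - 4)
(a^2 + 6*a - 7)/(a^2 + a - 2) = (a + 7)/(a + 2)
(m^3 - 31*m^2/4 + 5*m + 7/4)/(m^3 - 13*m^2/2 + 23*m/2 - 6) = (4*m^2 - 27*m - 7)/(2*(2*m^2 - 11*m + 12))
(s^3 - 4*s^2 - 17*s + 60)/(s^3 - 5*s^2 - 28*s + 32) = (s^2 - 8*s + 15)/(s^2 - 9*s + 8)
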